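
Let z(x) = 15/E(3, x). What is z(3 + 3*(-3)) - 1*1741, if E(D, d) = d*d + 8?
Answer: -76589/44 ≈ -1740.7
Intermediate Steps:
E(D, d) = 8 + d**2 (E(D, d) = d**2 + 8 = 8 + d**2)
z(x) = 15/(8 + x**2)
z(3 + 3*(-3)) - 1*1741 = 15/(8 + (3 + 3*(-3))**2) - 1*1741 = 15/(8 + (3 - 9)**2) - 1741 = 15/(8 + (-6)**2) - 1741 = 15/(8 + 36) - 1741 = 15/44 - 1741 = -76589/44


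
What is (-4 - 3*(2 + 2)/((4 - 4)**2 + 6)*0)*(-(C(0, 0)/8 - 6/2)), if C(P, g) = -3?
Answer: -27/2 ≈ -13.500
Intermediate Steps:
(-4 - 3*(2 + 2)/((4 - 4)**2 + 6)*0)*(-(C(0, 0)/8 - 6/2)) = (-4 - 3*(2 + 2)/((4 - 4)**2 + 6)*0)*(-(-3/8 - 6/2)) = (-4 - 12/(0**2 + 6)*0)*(-(-3*1/8 - 6*1/2)) = (-4 - 12/(0 + 6)*0)*(-(-3/8 - 3)) = (-4 - 12/6*0)*(-1*(-27/8)) = (-4 - 12/6*0)*(27/8) = (-4 - 3*2/3*0)*(27/8) = (-4 - 2*0)*(27/8) = (-4 + 0)*(27/8) = -4*27/8 = -27/2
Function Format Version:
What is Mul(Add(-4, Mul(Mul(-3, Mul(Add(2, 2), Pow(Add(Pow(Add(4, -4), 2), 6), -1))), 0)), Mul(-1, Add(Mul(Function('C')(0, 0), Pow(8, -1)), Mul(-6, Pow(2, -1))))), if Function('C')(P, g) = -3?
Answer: Rational(-27, 2) ≈ -13.500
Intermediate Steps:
Mul(Add(-4, Mul(Mul(-3, Mul(Add(2, 2), Pow(Add(Pow(Add(4, -4), 2), 6), -1))), 0)), Mul(-1, Add(Mul(Function('C')(0, 0), Pow(8, -1)), Mul(-6, Pow(2, -1))))) = Mul(Add(-4, Mul(Mul(-3, Mul(Add(2, 2), Pow(Add(Pow(Add(4, -4), 2), 6), -1))), 0)), Mul(-1, Add(Mul(-3, Pow(8, -1)), Mul(-6, Pow(2, -1))))) = Mul(Add(-4, Mul(Mul(-3, Mul(4, Pow(Add(Pow(0, 2), 6), -1))), 0)), Mul(-1, Add(Mul(-3, Rational(1, 8)), Mul(-6, Rational(1, 2))))) = Mul(Add(-4, Mul(Mul(-3, Mul(4, Pow(Add(0, 6), -1))), 0)), Mul(-1, Add(Rational(-3, 8), -3))) = Mul(Add(-4, Mul(Mul(-3, Mul(4, Pow(6, -1))), 0)), Mul(-1, Rational(-27, 8))) = Mul(Add(-4, Mul(Mul(-3, Mul(4, Rational(1, 6))), 0)), Rational(27, 8)) = Mul(Add(-4, Mul(Mul(-3, Rational(2, 3)), 0)), Rational(27, 8)) = Mul(Add(-4, Mul(-2, 0)), Rational(27, 8)) = Mul(Add(-4, 0), Rational(27, 8)) = Mul(-4, Rational(27, 8)) = Rational(-27, 2)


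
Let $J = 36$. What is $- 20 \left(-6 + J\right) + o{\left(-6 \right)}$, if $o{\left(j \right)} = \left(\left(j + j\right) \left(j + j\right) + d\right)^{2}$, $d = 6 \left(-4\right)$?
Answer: $13800$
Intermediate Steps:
$d = -24$
$o{\left(j \right)} = \left(-24 + 4 j^{2}\right)^{2}$ ($o{\left(j \right)} = \left(\left(j + j\right) \left(j + j\right) - 24\right)^{2} = \left(2 j 2 j - 24\right)^{2} = \left(4 j^{2} - 24\right)^{2} = \left(-24 + 4 j^{2}\right)^{2}$)
$- 20 \left(-6 + J\right) + o{\left(-6 \right)} = - 20 \left(-6 + 36\right) + 16 \left(-6 + \left(-6\right)^{2}\right)^{2} = \left(-20\right) 30 + 16 \left(-6 + 36\right)^{2} = -600 + 16 \cdot 30^{2} = -600 + 16 \cdot 900 = -600 + 14400 = 13800$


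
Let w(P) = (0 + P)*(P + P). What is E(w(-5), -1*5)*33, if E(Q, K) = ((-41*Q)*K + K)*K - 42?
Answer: -1691811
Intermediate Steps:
w(P) = 2*P² (w(P) = P*(2*P) = 2*P²)
E(Q, K) = -42 + K*(K - 41*K*Q) (E(Q, K) = (-41*K*Q + K)*K - 42 = (K - 41*K*Q)*K - 42 = K*(K - 41*K*Q) - 42 = -42 + K*(K - 41*K*Q))
E(w(-5), -1*5)*33 = (-42 + (-1*5)² - 41*2*(-5)²*(-1*5)²)*33 = (-42 + (-5)² - 41*2*25*(-5)²)*33 = (-42 + 25 - 41*50*25)*33 = (-42 + 25 - 51250)*33 = -51267*33 = -1691811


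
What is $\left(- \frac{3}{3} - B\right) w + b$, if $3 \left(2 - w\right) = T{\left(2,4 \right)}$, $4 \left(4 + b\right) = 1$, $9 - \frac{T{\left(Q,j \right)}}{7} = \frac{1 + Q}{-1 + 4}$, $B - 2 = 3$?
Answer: $\frac{385}{4} \approx 96.25$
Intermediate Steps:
$B = 5$ ($B = 2 + 3 = 5$)
$T{\left(Q,j \right)} = \frac{182}{3} - \frac{7 Q}{3}$ ($T{\left(Q,j \right)} = 63 - 7 \frac{1 + Q}{-1 + 4} = 63 - 7 \frac{1 + Q}{3} = 63 - 7 \left(1 + Q\right) \frac{1}{3} = 63 - 7 \left(\frac{1}{3} + \frac{Q}{3}\right) = 63 - \left(\frac{7}{3} + \frac{7 Q}{3}\right) = \frac{182}{3} - \frac{7 Q}{3}$)
$b = - \frac{15}{4}$ ($b = -4 + \frac{1}{4} \cdot 1 = -4 + \frac{1}{4} = - \frac{15}{4} \approx -3.75$)
$w = - \frac{50}{3}$ ($w = 2 - \frac{\frac{182}{3} - \frac{14}{3}}{3} = 2 - \frac{56}{3} = - \frac{50}{3} \approx -16.667$)
$\left(- \frac{3}{3} - B\right) w + b = \left(- \frac{3}{3} - 5\right) \left(- \frac{50}{3}\right) - \frac{15}{4} = \left(\left(-3\right) \frac{1}{3} - 5\right) \left(- \frac{50}{3}\right) - \frac{15}{4} = \left(-1 - 5\right) \left(- \frac{50}{3}\right) - \frac{15}{4} = \left(-6\right) \left(- \frac{50}{3}\right) - \frac{15}{4} = 100 - \frac{15}{4} = \frac{385}{4}$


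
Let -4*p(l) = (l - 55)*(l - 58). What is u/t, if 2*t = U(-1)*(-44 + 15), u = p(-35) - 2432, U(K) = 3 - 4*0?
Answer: 9049/87 ≈ 104.01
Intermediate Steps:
p(l) = -(-58 + l)*(-55 + l)/4 (p(l) = -(l - 55)*(l - 58)/4 = -(-55 + l)*(-58 + l)/4 = -(-58 + l)*(-55 + l)/4)
U(K) = 3 (U(K) = 3 + 0 = 3)
u = -9049/2 (u = (-1595/2 - ¼*(-35)² + (113/4)*(-35)) - 2432 = (-1595/2 - ¼*1225 - 3955/4) - 2432 = (-1595/2 - 1225/4 - 3955/4) - 2432 = -4185/2 - 2432 = -9049/2 ≈ -4524.5)
t = -87/2 (t = (3*(-44 + 15))/2 = (3*(-29))/2 = (½)*(-87) = -87/2 ≈ -43.500)
u/t = -9049/(2*(-87/2)) = -9049/2*(-2/87) = 9049/87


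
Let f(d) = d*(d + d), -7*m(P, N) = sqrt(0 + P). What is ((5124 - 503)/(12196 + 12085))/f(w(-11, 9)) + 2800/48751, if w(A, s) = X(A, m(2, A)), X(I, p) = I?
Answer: 16678083971/286460973502 ≈ 0.058221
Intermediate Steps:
m(P, N) = -sqrt(P)/7 (m(P, N) = -sqrt(0 + P)/7 = -sqrt(P)/7)
w(A, s) = A
f(d) = 2*d**2 (f(d) = d*(2*d) = 2*d**2)
((5124 - 503)/(12196 + 12085))/f(w(-11, 9)) + 2800/48751 = ((5124 - 503)/(12196 + 12085))/((2*(-11)**2)) + 2800/48751 = (4621/24281)/((2*121)) + 2800*(1/48751) = (4621*(1/24281))/242 + 2800/48751 = (4621/24281)*(1/242) + 2800/48751 = 4621/5876002 + 2800/48751 = 16678083971/286460973502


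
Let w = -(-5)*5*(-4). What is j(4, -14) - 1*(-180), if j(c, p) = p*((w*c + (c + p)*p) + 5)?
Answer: 3750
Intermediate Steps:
w = -100 (w = -5*(-5)*(-4) = 25*(-4) = -100)
j(c, p) = p*(5 - 100*c + p*(c + p)) (j(c, p) = p*((-100*c + (c + p)*p) + 5) = p*((-100*c + p*(c + p)) + 5) = p*(5 - 100*c + p*(c + p)))
j(4, -14) - 1*(-180) = -14*(5 + (-14)² - 100*4 + 4*(-14)) - 1*(-180) = -14*(5 + 196 - 400 - 56) + 180 = -14*(-255) + 180 = 3570 + 180 = 3750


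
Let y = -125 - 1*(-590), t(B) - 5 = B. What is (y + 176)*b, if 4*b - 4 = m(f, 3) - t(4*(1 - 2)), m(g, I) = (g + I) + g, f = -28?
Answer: -16025/2 ≈ -8012.5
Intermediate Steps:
t(B) = 5 + B
m(g, I) = I + 2*g (m(g, I) = (I + g) + g = I + 2*g)
b = -25/2 (b = 1 + ((3 + 2*(-28)) - (5 + 4*(1 - 2)))/4 = 1 + ((3 - 56) - (5 + 4*(-1)))/4 = 1 + (-53 - (5 - 4))/4 = 1 + (-53 - 1*1)/4 = 1 + (-53 - 1)/4 = 1 + (¼)*(-54) = 1 - 27/2 = -25/2 ≈ -12.500)
y = 465 (y = -125 + 590 = 465)
(y + 176)*b = (465 + 176)*(-25/2) = 641*(-25/2) = -16025/2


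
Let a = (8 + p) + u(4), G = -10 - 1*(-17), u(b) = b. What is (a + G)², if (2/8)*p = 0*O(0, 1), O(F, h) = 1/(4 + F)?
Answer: 361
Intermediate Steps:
p = 0 (p = 4*(0/(4 + 0)) = 4*(0/4) = 4*(0*(¼)) = 4*0 = 0)
G = 7 (G = -10 + 17 = 7)
a = 12 (a = (8 + 0) + 4 = 8 + 4 = 12)
(a + G)² = (12 + 7)² = 19² = 361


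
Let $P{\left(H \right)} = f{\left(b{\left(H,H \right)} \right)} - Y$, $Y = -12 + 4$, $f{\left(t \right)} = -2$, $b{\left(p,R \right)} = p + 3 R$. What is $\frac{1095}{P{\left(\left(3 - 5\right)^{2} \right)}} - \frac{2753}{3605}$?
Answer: $\frac{1310319}{7210} \approx 181.74$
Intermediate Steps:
$Y = -8$
$P{\left(H \right)} = 6$ ($P{\left(H \right)} = -2 - -8 = -2 + 8 = 6$)
$\frac{1095}{P{\left(\left(3 - 5\right)^{2} \right)}} - \frac{2753}{3605} = \frac{1095}{6} - \frac{2753}{3605} = 1095 \cdot \frac{1}{6} - \frac{2753}{3605} = \frac{365}{2} - \frac{2753}{3605} = \frac{1310319}{7210}$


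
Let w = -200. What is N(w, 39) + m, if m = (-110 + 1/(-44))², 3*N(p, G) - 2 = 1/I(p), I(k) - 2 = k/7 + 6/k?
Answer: 1309235847815/108150768 ≈ 12106.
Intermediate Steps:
I(k) = 2 + 6/k + k/7 (I(k) = 2 + (k/7 + 6/k) = 2 + (6/k + k/7) = 2 + 6/k + k/7)
N(p, G) = ⅔ + 1/(3*(2 + 6/p + p/7))
m = 23435281/1936 (m = (-110 - 1/44)² = (-4841/44)² = 23435281/1936 ≈ 12105.)
N(w, 39) + m = (84 + 7*(-200) + 2*(-200)*(14 - 200))/(3*(42 - 200*(14 - 200))) + 23435281/1936 = (84 - 1400 + 2*(-200)*(-186))/(3*(42 - 200*(-186))) + 23435281/1936 = (84 - 1400 + 74400)/(3*(42 + 37200)) + 23435281/1936 = (⅓)*73084/37242 + 23435281/1936 = (⅓)*(1/37242)*73084 + 23435281/1936 = 36542/55863 + 23435281/1936 = 1309235847815/108150768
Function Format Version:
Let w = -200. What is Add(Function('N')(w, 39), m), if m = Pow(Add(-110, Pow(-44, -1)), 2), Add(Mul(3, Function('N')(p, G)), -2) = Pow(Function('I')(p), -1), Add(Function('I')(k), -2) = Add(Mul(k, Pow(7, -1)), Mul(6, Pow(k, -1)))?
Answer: Rational(1309235847815, 108150768) ≈ 12106.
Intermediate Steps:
Function('I')(k) = Add(2, Mul(6, Pow(k, -1)), Mul(Rational(1, 7), k)) (Function('I')(k) = Add(2, Add(Mul(k, Pow(7, -1)), Mul(6, Pow(k, -1)))) = Add(2, Add(Mul(k, Rational(1, 7)), Mul(6, Pow(k, -1)))) = Add(2, Add(Mul(Rational(1, 7), k), Mul(6, Pow(k, -1)))) = Add(2, Add(Mul(6, Pow(k, -1)), Mul(Rational(1, 7), k))) = Add(2, Mul(6, Pow(k, -1)), Mul(Rational(1, 7), k)))
Function('N')(p, G) = Add(Rational(2, 3), Mul(Rational(1, 3), Pow(Add(2, Mul(6, Pow(p, -1)), Mul(Rational(1, 7), p)), -1)))
m = Rational(23435281, 1936) (m = Pow(Add(-110, Rational(-1, 44)), 2) = Pow(Rational(-4841, 44), 2) = Rational(23435281, 1936) ≈ 12105.)
Add(Function('N')(w, 39), m) = Add(Mul(Rational(1, 3), Pow(Add(42, Mul(-200, Add(14, -200))), -1), Add(84, Mul(7, -200), Mul(2, -200, Add(14, -200)))), Rational(23435281, 1936)) = Add(Mul(Rational(1, 3), Pow(Add(42, Mul(-200, -186)), -1), Add(84, -1400, Mul(2, -200, -186))), Rational(23435281, 1936)) = Add(Mul(Rational(1, 3), Pow(Add(42, 37200), -1), Add(84, -1400, 74400)), Rational(23435281, 1936)) = Add(Mul(Rational(1, 3), Pow(37242, -1), 73084), Rational(23435281, 1936)) = Add(Mul(Rational(1, 3), Rational(1, 37242), 73084), Rational(23435281, 1936)) = Add(Rational(36542, 55863), Rational(23435281, 1936)) = Rational(1309235847815, 108150768)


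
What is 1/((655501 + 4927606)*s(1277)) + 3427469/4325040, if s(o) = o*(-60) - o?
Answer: 1490631240562832111/1880991408150614160 ≈ 0.79247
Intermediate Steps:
s(o) = -61*o (s(o) = -60*o - o = -61*o)
1/((655501 + 4927606)*s(1277)) + 3427469/4325040 = 1/((655501 + 4927606)*((-61*1277))) + 3427469/4325040 = 1/(5583107*(-77897)) + 3427469*(1/4325040) = (1/5583107)*(-1/77897) + 3427469/4325040 = -1/434907285979 + 3427469/4325040 = 1490631240562832111/1880991408150614160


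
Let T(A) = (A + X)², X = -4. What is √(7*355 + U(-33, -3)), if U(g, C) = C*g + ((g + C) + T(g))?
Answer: √3917 ≈ 62.586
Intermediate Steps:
T(A) = (-4 + A)² (T(A) = (A - 4)² = (-4 + A)²)
U(g, C) = C + g + (-4 + g)² + C*g (U(g, C) = C*g + ((g + C) + (-4 + g)²) = C*g + ((C + g) + (-4 + g)²) = C*g + (C + g + (-4 + g)²) = C + g + (-4 + g)² + C*g)
√(7*355 + U(-33, -3)) = √(7*355 + (-3 - 33 + (-4 - 33)² - 3*(-33))) = √(2485 + (-3 - 33 + (-37)² + 99)) = √(2485 + (-3 - 33 + 1369 + 99)) = √(2485 + 1432) = √3917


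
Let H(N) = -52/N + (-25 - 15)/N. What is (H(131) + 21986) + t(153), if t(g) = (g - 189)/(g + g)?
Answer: 48960996/2227 ≈ 21985.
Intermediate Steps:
t(g) = (-189 + g)/(2*g) (t(g) = (-189 + g)/((2*g)) = (-189 + g)*(1/(2*g)) = (-189 + g)/(2*g))
H(N) = -92/N (H(N) = -52/N - 40/N = -92/N)
(H(131) + 21986) + t(153) = (-92/131 + 21986) + (½)*(-189 + 153)/153 = (-92*1/131 + 21986) + (½)*(1/153)*(-36) = (-92/131 + 21986) - 2/17 = 2880074/131 - 2/17 = 48960996/2227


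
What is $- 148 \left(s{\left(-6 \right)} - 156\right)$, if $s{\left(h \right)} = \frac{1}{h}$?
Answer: $\frac{69338}{3} \approx 23113.0$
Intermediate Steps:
$- 148 \left(s{\left(-6 \right)} - 156\right) = - 148 \left(\frac{1}{-6} - 156\right) = - 148 \left(- \frac{1}{6} - 156\right) = \left(-148\right) \left(- \frac{937}{6}\right) = \frac{69338}{3}$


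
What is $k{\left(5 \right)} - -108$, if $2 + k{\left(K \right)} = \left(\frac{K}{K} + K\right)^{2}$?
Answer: $142$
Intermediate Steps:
$k{\left(K \right)} = -2 + \left(1 + K\right)^{2}$ ($k{\left(K \right)} = -2 + \left(\frac{K}{K} + K\right)^{2} = -2 + \left(1 + K\right)^{2}$)
$k{\left(5 \right)} - -108 = \left(-2 + \left(1 + 5\right)^{2}\right) - -108 = \left(-2 + 6^{2}\right) + 108 = \left(-2 + 36\right) + 108 = 34 + 108 = 142$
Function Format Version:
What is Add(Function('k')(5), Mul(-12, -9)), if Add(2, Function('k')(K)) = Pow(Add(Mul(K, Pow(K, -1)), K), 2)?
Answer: 142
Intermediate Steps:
Function('k')(K) = Add(-2, Pow(Add(1, K), 2)) (Function('k')(K) = Add(-2, Pow(Add(Mul(K, Pow(K, -1)), K), 2)) = Add(-2, Pow(Add(1, K), 2)))
Add(Function('k')(5), Mul(-12, -9)) = Add(Add(-2, Pow(Add(1, 5), 2)), Mul(-12, -9)) = Add(Add(-2, Pow(6, 2)), 108) = Add(Add(-2, 36), 108) = Add(34, 108) = 142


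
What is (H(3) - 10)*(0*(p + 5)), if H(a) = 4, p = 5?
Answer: 0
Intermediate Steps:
(H(3) - 10)*(0*(p + 5)) = (4 - 10)*(0*(5 + 5)) = -0*10 = -6*0 = 0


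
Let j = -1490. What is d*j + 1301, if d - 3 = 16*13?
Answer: -313089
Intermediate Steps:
d = 211 (d = 3 + 16*13 = 3 + 208 = 211)
d*j + 1301 = 211*(-1490) + 1301 = -314390 + 1301 = -313089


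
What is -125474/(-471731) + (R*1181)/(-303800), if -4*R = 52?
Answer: 45361487243/143311877800 ≈ 0.31652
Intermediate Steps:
R = -13 (R = -¼*52 = -13)
-125474/(-471731) + (R*1181)/(-303800) = -125474/(-471731) - 13*1181/(-303800) = -125474*(-1/471731) - 15353*(-1/303800) = 125474/471731 + 15353/303800 = 45361487243/143311877800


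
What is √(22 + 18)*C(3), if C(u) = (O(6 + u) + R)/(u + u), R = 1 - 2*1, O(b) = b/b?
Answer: 0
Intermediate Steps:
O(b) = 1
R = -1 (R = 1 - 2 = -1)
C(u) = 0 (C(u) = (1 - 1)/(u + u) = 0/((2*u)) = 0*(1/(2*u)) = 0)
√(22 + 18)*C(3) = √(22 + 18)*0 = √40*0 = (2*√10)*0 = 0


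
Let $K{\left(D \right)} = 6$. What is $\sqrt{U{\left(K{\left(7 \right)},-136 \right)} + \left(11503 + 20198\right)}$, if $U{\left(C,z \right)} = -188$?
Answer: $\sqrt{31513} \approx 177.52$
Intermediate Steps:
$\sqrt{U{\left(K{\left(7 \right)},-136 \right)} + \left(11503 + 20198\right)} = \sqrt{-188 + \left(11503 + 20198\right)} = \sqrt{-188 + 31701} = \sqrt{31513}$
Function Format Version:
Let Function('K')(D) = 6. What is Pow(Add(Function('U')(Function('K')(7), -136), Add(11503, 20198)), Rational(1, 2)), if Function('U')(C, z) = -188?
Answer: Pow(31513, Rational(1, 2)) ≈ 177.52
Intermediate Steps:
Pow(Add(Function('U')(Function('K')(7), -136), Add(11503, 20198)), Rational(1, 2)) = Pow(Add(-188, Add(11503, 20198)), Rational(1, 2)) = Pow(Add(-188, 31701), Rational(1, 2)) = Pow(31513, Rational(1, 2))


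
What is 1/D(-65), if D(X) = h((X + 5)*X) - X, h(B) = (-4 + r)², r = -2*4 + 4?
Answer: 1/129 ≈ 0.0077519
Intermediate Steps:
r = -4 (r = -8 + 4 = -4)
h(B) = 64 (h(B) = (-4 - 4)² = (-8)² = 64)
D(X) = 64 - X
1/D(-65) = 1/(64 - 1*(-65)) = 1/(64 + 65) = 1/129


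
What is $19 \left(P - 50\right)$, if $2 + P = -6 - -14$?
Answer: $-836$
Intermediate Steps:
$P = 6$ ($P = -2 - -8 = -2 + \left(-6 + 14\right) = -2 + 8 = 6$)
$19 \left(P - 50\right) = 19 \left(6 - 50\right) = 19 \left(-44\right) = -836$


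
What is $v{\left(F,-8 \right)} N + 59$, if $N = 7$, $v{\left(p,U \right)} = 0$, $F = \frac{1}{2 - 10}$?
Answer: $59$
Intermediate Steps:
$F = - \frac{1}{8}$ ($F = \frac{1}{-8} = - \frac{1}{8} \approx -0.125$)
$v{\left(F,-8 \right)} N + 59 = 0 \cdot 7 + 59 = 0 + 59 = 59$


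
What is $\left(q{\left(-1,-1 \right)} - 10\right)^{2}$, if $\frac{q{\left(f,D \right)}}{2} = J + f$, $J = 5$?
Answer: $4$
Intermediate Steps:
$q{\left(f,D \right)} = 10 + 2 f$ ($q{\left(f,D \right)} = 2 \left(5 + f\right) = 10 + 2 f$)
$\left(q{\left(-1,-1 \right)} - 10\right)^{2} = \left(\left(10 + 2 \left(-1\right)\right) - 10\right)^{2} = \left(\left(10 - 2\right) - 10\right)^{2} = \left(8 - 10\right)^{2} = \left(-2\right)^{2} = 4$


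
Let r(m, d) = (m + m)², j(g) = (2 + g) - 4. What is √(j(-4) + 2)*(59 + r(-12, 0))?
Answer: 1270*I ≈ 1270.0*I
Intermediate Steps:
j(g) = -2 + g
r(m, d) = 4*m² (r(m, d) = (2*m)² = 4*m²)
√(j(-4) + 2)*(59 + r(-12, 0)) = √((-2 - 4) + 2)*(59 + 4*(-12)²) = √(-6 + 2)*(59 + 4*144) = √(-4)*(59 + 576) = (2*I)*635 = 1270*I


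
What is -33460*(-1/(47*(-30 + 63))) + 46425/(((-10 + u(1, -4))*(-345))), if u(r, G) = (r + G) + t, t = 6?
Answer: 10187405/249711 ≈ 40.797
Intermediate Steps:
u(r, G) = 6 + G + r (u(r, G) = (r + G) + 6 = (G + r) + 6 = 6 + G + r)
-33460*(-1/(47*(-30 + 63))) + 46425/(((-10 + u(1, -4))*(-345))) = -33460*(-1/(47*(-30 + 63))) + 46425/(((-10 + (6 - 4 + 1))*(-345))) = -33460/((-47*33)) + 46425/(((-10 + 3)*(-345))) = -33460/(-1551) + 46425/((-7*(-345))) = -33460*(-1/1551) + 46425/2415 = 33460/1551 + 46425*(1/2415) = 33460/1551 + 3095/161 = 10187405/249711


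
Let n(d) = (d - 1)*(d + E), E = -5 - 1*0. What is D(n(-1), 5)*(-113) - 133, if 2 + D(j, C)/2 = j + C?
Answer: -3523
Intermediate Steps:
E = -5 (E = -5 + 0 = -5)
n(d) = (-1 + d)*(-5 + d) (n(d) = (d - 1)*(d - 5) = (-1 + d)*(-5 + d))
D(j, C) = -4 + 2*C + 2*j (D(j, C) = -4 + 2*(j + C) = -4 + 2*(C + j) = -4 + (2*C + 2*j) = -4 + 2*C + 2*j)
D(n(-1), 5)*(-113) - 133 = (-4 + 2*5 + 2*(5 + (-1)² - 6*(-1)))*(-113) - 133 = (-4 + 10 + 2*(5 + 1 + 6))*(-113) - 133 = (-4 + 10 + 2*12)*(-113) - 133 = (-4 + 10 + 24)*(-113) - 133 = 30*(-113) - 133 = -3390 - 133 = -3523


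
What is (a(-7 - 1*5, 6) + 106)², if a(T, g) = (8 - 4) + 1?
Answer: 12321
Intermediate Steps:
a(T, g) = 5 (a(T, g) = 4 + 1 = 5)
(a(-7 - 1*5, 6) + 106)² = (5 + 106)² = 111² = 12321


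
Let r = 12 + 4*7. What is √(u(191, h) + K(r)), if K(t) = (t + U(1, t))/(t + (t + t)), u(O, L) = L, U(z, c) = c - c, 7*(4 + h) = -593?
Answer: 8*I*√609/21 ≈ 9.4011*I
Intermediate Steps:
h = -621/7 (h = -4 + (⅐)*(-593) = -4 - 593/7 = -621/7 ≈ -88.714)
U(z, c) = 0
r = 40 (r = 12 + 28 = 40)
K(t) = ⅓ (K(t) = (t + 0)/(t + (t + t)) = t/(t + 2*t) = t/((3*t)) = t*(1/(3*t)) = ⅓)
√(u(191, h) + K(r)) = √(-621/7 + ⅓) = √(-1856/21) = 8*I*√609/21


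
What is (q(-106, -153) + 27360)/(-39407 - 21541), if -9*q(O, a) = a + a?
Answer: -13697/30474 ≈ -0.44947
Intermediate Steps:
q(O, a) = -2*a/9 (q(O, a) = -(a + a)/9 = -2*a/9)
(q(-106, -153) + 27360)/(-39407 - 21541) = (-2/9*(-153) + 27360)/(-39407 - 21541) = (34 + 27360)/(-60948) = 27394*(-1/60948) = -13697/30474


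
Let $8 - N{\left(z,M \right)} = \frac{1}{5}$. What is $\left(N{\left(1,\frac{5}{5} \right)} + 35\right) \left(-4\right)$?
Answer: $- \frac{856}{5} \approx -171.2$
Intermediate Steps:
$N{\left(z,M \right)} = \frac{39}{5}$ ($N{\left(z,M \right)} = 8 - \frac{1}{5} = \frac{39}{5}$)
$\left(N{\left(1,\frac{5}{5} \right)} + 35\right) \left(-4\right) = \left(\frac{39}{5} + 35\right) \left(-4\right) = \frac{214}{5} \left(-4\right) = - \frac{856}{5}$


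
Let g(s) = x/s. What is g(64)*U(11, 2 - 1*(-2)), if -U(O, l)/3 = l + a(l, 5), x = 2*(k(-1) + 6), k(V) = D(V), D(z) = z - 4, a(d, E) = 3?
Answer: -21/32 ≈ -0.65625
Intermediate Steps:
D(z) = -4 + z
k(V) = -4 + V
x = 2 (x = 2*((-4 - 1) + 6) = 2*(-5 + 6) = 2*1 = 2)
g(s) = 2/s
U(O, l) = -9 - 3*l (U(O, l) = -3*(l + 3) = -3*(3 + l) = -9 - 3*l)
g(64)*U(11, 2 - 1*(-2)) = (2/64)*(-9 - 3*(2 - 1*(-2))) = (2*(1/64))*(-9 - 3*(2 + 2)) = (-9 - 3*4)/32 = (-9 - 12)/32 = (1/32)*(-21) = -21/32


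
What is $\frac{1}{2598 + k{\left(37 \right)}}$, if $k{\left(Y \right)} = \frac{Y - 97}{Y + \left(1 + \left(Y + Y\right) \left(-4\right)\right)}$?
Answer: $\frac{43}{111724} \approx 0.00038488$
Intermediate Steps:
$k{\left(Y \right)} = \frac{-97 + Y}{1 - 7 Y}$ ($k{\left(Y \right)} = \frac{-97 + Y}{Y + \left(1 + 2 Y \left(-4\right)\right)} = \frac{-97 + Y}{Y - \left(-1 + 8 Y\right)} = \frac{-97 + Y}{1 - 7 Y}$)
$\frac{1}{2598 + k{\left(37 \right)}} = \frac{1}{2598 + \frac{97 - 37}{-1 + 7 \cdot 37}} = \frac{1}{2598 + \frac{97 - 37}{-1 + 259}} = \frac{1}{2598 + \frac{1}{258} \cdot 60} = \frac{1}{2598 + \frac{10}{43}} = \frac{1}{\frac{111724}{43}} = \frac{43}{111724}$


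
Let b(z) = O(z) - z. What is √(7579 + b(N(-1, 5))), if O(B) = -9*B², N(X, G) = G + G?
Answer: 3*√741 ≈ 81.664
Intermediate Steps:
N(X, G) = 2*G
b(z) = -z - 9*z² (b(z) = -9*z² - z = -z - 9*z²)
√(7579 + b(N(-1, 5))) = √(7579 + (2*5)*(-1 - 18*5)) = √(7579 + 10*(-1 - 9*10)) = √(7579 + 10*(-1 - 90)) = √(7579 + 10*(-91)) = √(7579 - 910) = √6669 = 3*√741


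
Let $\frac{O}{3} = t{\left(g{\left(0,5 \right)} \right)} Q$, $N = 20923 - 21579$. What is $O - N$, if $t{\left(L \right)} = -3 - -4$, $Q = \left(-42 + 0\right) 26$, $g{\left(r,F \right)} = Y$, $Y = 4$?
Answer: $-2620$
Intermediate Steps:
$N = -656$ ($N = 20923 - 21579 = -656$)
$g{\left(r,F \right)} = 4$
$Q = -1092$ ($Q = \left(-42\right) 26 = -1092$)
$t{\left(L \right)} = 1$ ($t{\left(L \right)} = -3 + 4 = 1$)
$O = -3276$ ($O = 3 \cdot 1 \left(-1092\right) = 3 \left(-1092\right) = -3276$)
$O - N = -3276 - -656 = -3276 + 656 = -2620$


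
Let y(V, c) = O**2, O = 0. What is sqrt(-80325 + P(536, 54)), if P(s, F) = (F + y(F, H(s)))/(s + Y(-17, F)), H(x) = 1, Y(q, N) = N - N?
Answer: 3*I*sqrt(160257099)/134 ≈ 283.42*I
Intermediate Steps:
Y(q, N) = 0
y(V, c) = 0 (y(V, c) = 0**2 = 0)
P(s, F) = F/s (P(s, F) = (F + 0)/(s + 0) = F/s)
sqrt(-80325 + P(536, 54)) = sqrt(-80325 + 54/536) = sqrt(-80325 + 54*(1/536)) = sqrt(-80325 + 27/268) = sqrt(-21527073/268) = 3*I*sqrt(160257099)/134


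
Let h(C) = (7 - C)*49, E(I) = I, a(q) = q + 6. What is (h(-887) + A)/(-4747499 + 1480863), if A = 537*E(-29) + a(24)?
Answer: -28263/3266636 ≈ -0.0086520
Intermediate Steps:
a(q) = 6 + q
h(C) = 343 - 49*C
A = -15543 (A = 537*(-29) + (6 + 24) = -15573 + 30 = -15543)
(h(-887) + A)/(-4747499 + 1480863) = ((343 - 49*(-887)) - 15543)/(-4747499 + 1480863) = ((343 + 43463) - 15543)/(-3266636) = (43806 - 15543)*(-1/3266636) = 28263*(-1/3266636) = -28263/3266636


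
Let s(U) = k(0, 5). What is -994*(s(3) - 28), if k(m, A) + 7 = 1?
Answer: 33796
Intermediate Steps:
k(m, A) = -6 (k(m, A) = -7 + 1 = -6)
s(U) = -6
-994*(s(3) - 28) = -994*(-6 - 28) = -994*(-34) = 33796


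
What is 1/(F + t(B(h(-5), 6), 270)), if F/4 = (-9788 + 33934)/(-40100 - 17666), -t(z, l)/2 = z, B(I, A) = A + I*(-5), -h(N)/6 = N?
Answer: 28883/8270012 ≈ 0.0034925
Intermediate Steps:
h(N) = -6*N
B(I, A) = A - 5*I
t(z, l) = -2*z
F = -48292/28883 (F = 4*((-9788 + 33934)/(-40100 - 17666)) = 4*(24146/(-57766)) = 4*(24146*(-1/57766)) = 4*(-12073/28883) = -48292/28883 ≈ -1.6720)
1/(F + t(B(h(-5), 6), 270)) = 1/(-48292/28883 - 2*(6 - (-30)*(-5))) = 1/(-48292/28883 - 2*(6 - 5*30)) = 1/(-48292/28883 - 2*(6 - 150)) = 1/(-48292/28883 - 2*(-144)) = 1/(-48292/28883 + 288) = 1/(8270012/28883) = 28883/8270012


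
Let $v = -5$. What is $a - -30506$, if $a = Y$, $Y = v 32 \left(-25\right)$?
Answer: $34506$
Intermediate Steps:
$Y = 4000$ ($Y = \left(-5\right) 32 \left(-25\right) = \left(-160\right) \left(-25\right) = 4000$)
$a = 4000$
$a - -30506 = 4000 - -30506 = 4000 + 30506 = 34506$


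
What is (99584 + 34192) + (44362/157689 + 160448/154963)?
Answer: 3268977228137710/24435960507 ≈ 1.3378e+5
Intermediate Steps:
(99584 + 34192) + (44362/157689 + 160448/154963) = 133776 + (44362*(1/157689) + 160448*(1/154963)) = 133776 + (44362/157689 + 160448/154963) = 133776 + 32175353278/24435960507 = 3268977228137710/24435960507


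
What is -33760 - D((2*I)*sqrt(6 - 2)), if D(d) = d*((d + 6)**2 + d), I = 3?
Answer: -37792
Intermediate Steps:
D(d) = d*(d + (6 + d)**2) (D(d) = d*((6 + d)**2 + d) = d*(d + (6 + d)**2))
-33760 - D((2*I)*sqrt(6 - 2)) = -33760 - (2*3)*sqrt(6 - 2)*((2*3)*sqrt(6 - 2) + (6 + (2*3)*sqrt(6 - 2))**2) = -33760 - 6*sqrt(4)*(6*sqrt(4) + (6 + 6*sqrt(4))**2) = -33760 - 6*2*(6*2 + (6 + 6*2)**2) = -33760 - 12*(12 + (6 + 12)**2) = -33760 - 12*(12 + 18**2) = -33760 - 12*(12 + 324) = -33760 - 12*336 = -33760 - 1*4032 = -33760 - 4032 = -37792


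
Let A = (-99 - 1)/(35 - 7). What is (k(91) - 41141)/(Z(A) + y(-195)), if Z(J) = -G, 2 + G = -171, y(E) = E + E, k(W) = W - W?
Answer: 41141/217 ≈ 189.59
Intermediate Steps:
k(W) = 0
y(E) = 2*E
G = -173 (G = -2 - 171 = -173)
A = -25/7 (A = -100/28 = -100*1/28 = -25/7 ≈ -3.5714)
Z(J) = 173 (Z(J) = -1*(-173) = 173)
(k(91) - 41141)/(Z(A) + y(-195)) = (0 - 41141)/(173 + 2*(-195)) = -41141/(173 - 390) = -41141/(-217) = -41141*(-1/217) = 41141/217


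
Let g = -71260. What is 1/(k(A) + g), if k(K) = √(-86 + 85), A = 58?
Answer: -71260/5077987601 - I/5077987601 ≈ -1.4033e-5 - 1.9693e-10*I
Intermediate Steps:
k(K) = I (k(K) = √(-1) = I)
1/(k(A) + g) = 1/(I - 71260) = 1/(-71260 + I) = (-71260 - I)/5077987601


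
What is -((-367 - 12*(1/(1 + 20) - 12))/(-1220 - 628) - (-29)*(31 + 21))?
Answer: -19509053/12936 ≈ -1508.1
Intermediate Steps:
-((-367 - 12*(1/(1 + 20) - 12))/(-1220 - 628) - (-29)*(31 + 21)) = -((-367 - 12*(1/21 - 12))/(-1848) - (-29)*52) = -((-367 - 12*(1/21 - 12))*(-1/1848) - 1*(-1508)) = -((-367 - 12*(-251/21))*(-1/1848) + 1508) = -((-367 + 1004/7)*(-1/1848) + 1508) = -(-1565/7*(-1/1848) + 1508) = -(1565/12936 + 1508) = -1*19509053/12936 = -19509053/12936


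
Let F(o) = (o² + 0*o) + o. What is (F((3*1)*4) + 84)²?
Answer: 57600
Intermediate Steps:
F(o) = o + o² (F(o) = (o² + 0) + o = o² + o = o + o²)
(F((3*1)*4) + 84)² = (((3*1)*4)*(1 + (3*1)*4) + 84)² = ((3*4)*(1 + 3*4) + 84)² = (12*(1 + 12) + 84)² = (12*13 + 84)² = (156 + 84)² = 240² = 57600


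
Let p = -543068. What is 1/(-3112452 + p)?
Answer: -1/3655520 ≈ -2.7356e-7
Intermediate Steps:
1/(-3112452 + p) = 1/(-3112452 - 543068) = 1/(-3655520) = -1/3655520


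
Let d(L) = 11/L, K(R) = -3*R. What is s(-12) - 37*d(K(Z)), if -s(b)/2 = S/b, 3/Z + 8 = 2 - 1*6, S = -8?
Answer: -544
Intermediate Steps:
Z = -¼ (Z = 3/(-8 + (2 - 1*6)) = 3/(-8 + (2 - 6)) = 3/(-8 - 4) = 3/(-12) = 3*(-1/12) = -¼ ≈ -0.25000)
s(b) = 16/b (s(b) = -(-16)/b = 16/b)
s(-12) - 37*d(K(Z)) = 16/(-12) - 407/((-3*(-¼))) = 16*(-1/12) - 407/¾ = -4/3 - 407*4/3 = -4/3 - 37*44/3 = -4/3 - 1628/3 = -544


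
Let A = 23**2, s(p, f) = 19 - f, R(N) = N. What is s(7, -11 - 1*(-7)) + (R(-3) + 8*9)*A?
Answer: 36524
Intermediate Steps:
A = 529
s(7, -11 - 1*(-7)) + (R(-3) + 8*9)*A = (19 - (-11 - 1*(-7))) + (-3 + 8*9)*529 = (19 - (-11 + 7)) + (-3 + 72)*529 = (19 - 1*(-4)) + 69*529 = (19 + 4) + 36501 = 23 + 36501 = 36524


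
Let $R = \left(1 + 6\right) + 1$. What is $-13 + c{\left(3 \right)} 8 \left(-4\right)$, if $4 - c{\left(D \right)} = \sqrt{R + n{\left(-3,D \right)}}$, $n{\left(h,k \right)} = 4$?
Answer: $-141 + 64 \sqrt{3} \approx -30.149$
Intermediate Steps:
$R = 8$ ($R = 7 + 1 = 8$)
$c{\left(D \right)} = 4 - 2 \sqrt{3}$ ($c{\left(D \right)} = 4 - \sqrt{8 + 4} = 4 - \sqrt{12} = 4 - 2 \sqrt{3}$)
$-13 + c{\left(3 \right)} 8 \left(-4\right) = -13 + \left(4 - 2 \sqrt{3}\right) 8 \left(-4\right) = -13 + \left(4 - 2 \sqrt{3}\right) \left(-32\right) = -13 - \left(128 - 64 \sqrt{3}\right) = -141 + 64 \sqrt{3}$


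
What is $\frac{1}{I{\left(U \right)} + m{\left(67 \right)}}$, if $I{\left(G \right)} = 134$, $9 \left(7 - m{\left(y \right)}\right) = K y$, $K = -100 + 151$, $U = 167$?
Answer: $- \frac{3}{716} \approx -0.0041899$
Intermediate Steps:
$K = 51$
$m{\left(y \right)} = 7 - \frac{17 y}{3}$ ($m{\left(y \right)} = 7 - \frac{51 y}{9} = 7 - \frac{17 y}{3}$)
$\frac{1}{I{\left(U \right)} + m{\left(67 \right)}} = \frac{1}{134 + \left(7 - \frac{1139}{3}\right)} = \frac{1}{134 - \frac{1118}{3}} = \frac{1}{- \frac{716}{3}} = - \frac{3}{716}$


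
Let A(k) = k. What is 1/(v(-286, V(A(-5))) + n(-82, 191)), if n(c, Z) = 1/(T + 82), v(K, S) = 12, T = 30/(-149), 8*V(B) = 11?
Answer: 12188/146405 ≈ 0.083248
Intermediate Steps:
V(B) = 11/8 (V(B) = (⅛)*11 = 11/8)
T = -30/149 (T = 30*(-1/149) = -30/149 ≈ -0.20134)
n(c, Z) = 149/12188 (n(c, Z) = 1/(-30/149 + 82) = 1/(12188/149) = 149/12188)
1/(v(-286, V(A(-5))) + n(-82, 191)) = 1/(12 + 149/12188) = 1/(146405/12188) = 12188/146405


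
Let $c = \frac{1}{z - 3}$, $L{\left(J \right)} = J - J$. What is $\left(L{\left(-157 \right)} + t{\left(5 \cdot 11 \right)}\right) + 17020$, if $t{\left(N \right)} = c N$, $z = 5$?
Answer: $\frac{34095}{2} \approx 17048.0$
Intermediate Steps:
$L{\left(J \right)} = 0$
$c = \frac{1}{2}$ ($c = \frac{1}{5 - 3} = \frac{1}{2} \approx 0.5$)
$t{\left(N \right)} = \frac{N}{2}$
$\left(L{\left(-157 \right)} + t{\left(5 \cdot 11 \right)}\right) + 17020 = \left(0 + \frac{5 \cdot 11}{2}\right) + 17020 = \left(0 + \frac{1}{2} \cdot 55\right) + 17020 = \left(0 + \frac{55}{2}\right) + 17020 = \frac{55}{2} + 17020 = \frac{34095}{2}$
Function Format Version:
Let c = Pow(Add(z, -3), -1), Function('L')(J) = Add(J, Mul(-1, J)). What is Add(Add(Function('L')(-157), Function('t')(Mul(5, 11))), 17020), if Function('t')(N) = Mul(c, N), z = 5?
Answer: Rational(34095, 2) ≈ 17048.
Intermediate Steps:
Function('L')(J) = 0
c = Rational(1, 2) (c = Pow(Add(5, -3), -1) = Pow(2, -1) = Rational(1, 2) ≈ 0.50000)
Function('t')(N) = Mul(Rational(1, 2), N)
Add(Add(Function('L')(-157), Function('t')(Mul(5, 11))), 17020) = Add(Add(0, Mul(Rational(1, 2), Mul(5, 11))), 17020) = Add(Add(0, Mul(Rational(1, 2), 55)), 17020) = Add(Add(0, Rational(55, 2)), 17020) = Add(Rational(55, 2), 17020) = Rational(34095, 2)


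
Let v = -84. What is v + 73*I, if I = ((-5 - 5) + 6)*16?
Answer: -4756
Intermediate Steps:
I = -64 (I = (-10 + 6)*16 = -4*16 = -64)
v + 73*I = -84 + 73*(-64) = -84 - 4672 = -4756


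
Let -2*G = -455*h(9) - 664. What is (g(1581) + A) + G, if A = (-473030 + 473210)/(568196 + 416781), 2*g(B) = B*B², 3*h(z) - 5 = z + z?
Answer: 5838663075452320/2954931 ≈ 1.9759e+9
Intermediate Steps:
h(z) = 5/3 + 2*z/3 (h(z) = 5/3 + (z + z)/3 = 5/3 + (2*z)/3 = 5/3 + 2*z/3)
g(B) = B³/2 (g(B) = (B*B²)/2 = B³/2)
A = 180/984977 ≈ 0.00018275
G = 12457/6 (G = -(-455*(5/3 + (⅔)*9) - 664)/2 = -(-455*(5/3 + 6) - 664)/2 = -(-455*23/3 - 664)/2 = -(-10465/3 - 664)/2 = -½*(-12457/3) = 12457/6 ≈ 2076.2)
(g(1581) + A) + G = ((½)*1581³ + 180/984977) + 12457/6 = ((½)*3951805941 + 180/984977) + 12457/6 = (3951805941/2 + 180/984977) + 12457/6 = 3892437960348717/1969954 + 12457/6 = 5838663075452320/2954931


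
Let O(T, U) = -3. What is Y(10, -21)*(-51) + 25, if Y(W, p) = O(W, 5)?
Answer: 178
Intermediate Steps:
Y(W, p) = -3
Y(10, -21)*(-51) + 25 = -3*(-51) + 25 = 153 + 25 = 178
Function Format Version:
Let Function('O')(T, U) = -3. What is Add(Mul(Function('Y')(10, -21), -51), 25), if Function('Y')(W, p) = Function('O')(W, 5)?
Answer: 178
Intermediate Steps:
Function('Y')(W, p) = -3
Add(Mul(Function('Y')(10, -21), -51), 25) = Add(Mul(-3, -51), 25) = Add(153, 25) = 178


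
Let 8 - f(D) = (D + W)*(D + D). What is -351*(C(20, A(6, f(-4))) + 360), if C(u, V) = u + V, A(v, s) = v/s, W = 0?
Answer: -533169/4 ≈ -1.3329e+5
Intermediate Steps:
f(D) = 8 - 2*D² (f(D) = 8 - (D + 0)*(D + D) = 8 - D*2*D = 8 - 2*D²)
C(u, V) = V + u
-351*(C(20, A(6, f(-4))) + 360) = -351*((6/(8 - 2*(-4)²) + 20) + 360) = -351*((6/(8 - 2*16) + 20) + 360) = -351*((6/(8 - 32) + 20) + 360) = -351*((6/(-24) + 20) + 360) = -351*((6*(-1/24) + 20) + 360) = -351*((-¼ + 20) + 360) = -351*(79/4 + 360) = -351*1519/4 = -533169/4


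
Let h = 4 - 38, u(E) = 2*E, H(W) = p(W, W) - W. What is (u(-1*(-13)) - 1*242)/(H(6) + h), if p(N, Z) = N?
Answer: 108/17 ≈ 6.3529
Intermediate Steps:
H(W) = 0 (H(W) = W - W = 0)
h = -34
(u(-1*(-13)) - 1*242)/(H(6) + h) = (2*(-1*(-13)) - 1*242)/(0 - 34) = (2*13 - 242)/(-34) = (26 - 242)*(-1/34) = -216*(-1/34) = 108/17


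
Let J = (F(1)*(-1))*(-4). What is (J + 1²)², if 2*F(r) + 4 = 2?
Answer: 9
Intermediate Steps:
F(r) = -1 (F(r) = -2 + (½)*2 = -2 + 1 = -1)
J = -4 (J = -1*(-1)*(-4) = 1*(-4) = -4)
(J + 1²)² = (-4 + 1²)² = (-4 + 1)² = (-3)² = 9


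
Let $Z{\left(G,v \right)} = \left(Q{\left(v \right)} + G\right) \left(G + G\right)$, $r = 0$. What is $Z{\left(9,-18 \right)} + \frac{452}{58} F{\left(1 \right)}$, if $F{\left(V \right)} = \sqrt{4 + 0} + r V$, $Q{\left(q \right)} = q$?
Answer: $- \frac{4246}{29} \approx -146.41$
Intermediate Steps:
$Z{\left(G,v \right)} = 2 G \left(G + v\right)$ ($Z{\left(G,v \right)} = \left(v + G\right) \left(G + G\right) = \left(G + v\right) 2 G = 2 G \left(G + v\right)$)
$F{\left(V \right)} = 2$ ($F{\left(V \right)} = \sqrt{4 + 0} + 0 V = \sqrt{4} + 0 = 2 + 0 = 2$)
$Z{\left(9,-18 \right)} + \frac{452}{58} F{\left(1 \right)} = 2 \cdot 9 \left(9 - 18\right) + \frac{452}{58} \cdot 2 = 2 \cdot 9 \left(-9\right) + 452 \cdot \frac{1}{58} \cdot 2 = -162 + \frac{226}{29} \cdot 2 = -162 + \frac{452}{29} = - \frac{4246}{29}$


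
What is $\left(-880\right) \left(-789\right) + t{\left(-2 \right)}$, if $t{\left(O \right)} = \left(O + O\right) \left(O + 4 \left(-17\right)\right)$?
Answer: $694600$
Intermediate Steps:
$t{\left(O \right)} = 2 O \left(-68 + O\right)$ ($t{\left(O \right)} = 2 O \left(O - 68\right) = 2 O \left(-68 + O\right)$)
$\left(-880\right) \left(-789\right) + t{\left(-2 \right)} = \left(-880\right) \left(-789\right) + 2 \left(-2\right) \left(-68 - 2\right) = 694320 + 2 \left(-2\right) \left(-70\right) = 694320 + 280 = 694600$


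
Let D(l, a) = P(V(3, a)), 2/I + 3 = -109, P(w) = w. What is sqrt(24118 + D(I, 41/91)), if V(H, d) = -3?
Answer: sqrt(24115) ≈ 155.29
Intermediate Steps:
I = -1/56 (I = 2/(-3 - 109) = 2/(-112) = 2*(-1/112) = -1/56 ≈ -0.017857)
D(l, a) = -3
sqrt(24118 + D(I, 41/91)) = sqrt(24118 - 3) = sqrt(24115)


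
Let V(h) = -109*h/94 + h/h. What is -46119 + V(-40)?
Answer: -2165366/47 ≈ -46072.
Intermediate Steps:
V(h) = 1 - 109*h/94 (V(h) = -109*h*(1/94) + 1 = -109*h/94 + 1 = 1 - 109*h/94)
-46119 + V(-40) = -46119 + (1 - 109/94*(-40)) = -46119 + (1 + 2180/47) = -46119 + 2227/47 = -2165366/47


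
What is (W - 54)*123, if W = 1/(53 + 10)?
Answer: -139441/21 ≈ -6640.0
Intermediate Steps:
W = 1/63 ≈ 0.015873
(W - 54)*123 = (1/63 - 54)*123 = -3401/63*123 = -139441/21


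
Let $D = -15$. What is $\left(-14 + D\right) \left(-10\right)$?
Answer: $290$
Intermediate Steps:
$\left(-14 + D\right) \left(-10\right) = \left(-14 - 15\right) \left(-10\right) = \left(-29\right) \left(-10\right) = 290$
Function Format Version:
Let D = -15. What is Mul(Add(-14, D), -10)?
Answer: 290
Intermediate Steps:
Mul(Add(-14, D), -10) = Mul(Add(-14, -15), -10) = Mul(-29, -10) = 290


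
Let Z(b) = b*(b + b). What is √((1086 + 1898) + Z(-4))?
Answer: 2*√754 ≈ 54.918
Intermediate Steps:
Z(b) = 2*b² (Z(b) = b*(2*b) = 2*b²)
√((1086 + 1898) + Z(-4)) = √((1086 + 1898) + 2*(-4)²) = √(2984 + 2*16) = √(2984 + 32) = √3016 = 2*√754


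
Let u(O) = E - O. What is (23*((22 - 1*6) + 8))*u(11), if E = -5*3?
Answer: -14352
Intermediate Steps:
E = -15
u(O) = -15 - O
(23*((22 - 1*6) + 8))*u(11) = (23*((22 - 1*6) + 8))*(-15 - 1*11) = (23*((22 - 6) + 8))*(-15 - 11) = (23*(16 + 8))*(-26) = (23*24)*(-26) = 552*(-26) = -14352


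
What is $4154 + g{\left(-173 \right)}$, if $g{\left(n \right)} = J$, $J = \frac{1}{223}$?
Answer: $\frac{926343}{223} \approx 4154.0$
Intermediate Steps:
$J = \frac{1}{223} \approx 0.0044843$
$g{\left(n \right)} = \frac{1}{223}$
$4154 + g{\left(-173 \right)} = 4154 + \frac{1}{223} = \frac{926343}{223}$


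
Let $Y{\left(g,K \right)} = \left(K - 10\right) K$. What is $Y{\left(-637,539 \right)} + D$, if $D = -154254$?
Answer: $130877$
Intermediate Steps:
$Y{\left(g,K \right)} = K \left(-10 + K\right)$ ($Y{\left(g,K \right)} = \left(-10 + K\right) K = K \left(-10 + K\right)$)
$Y{\left(-637,539 \right)} + D = 539 \left(-10 + 539\right) - 154254 = 539 \cdot 529 - 154254 = 285131 - 154254 = 130877$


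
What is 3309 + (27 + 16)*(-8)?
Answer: 2965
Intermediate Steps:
3309 + (27 + 16)*(-8) = 3309 + 43*(-8) = 3309 - 344 = 2965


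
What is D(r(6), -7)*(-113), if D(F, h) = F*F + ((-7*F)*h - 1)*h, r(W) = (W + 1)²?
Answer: 1627087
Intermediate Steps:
r(W) = (1 + W)²
D(F, h) = F² + h*(-1 - 7*F*h) (D(F, h) = F² + (-7*F*h - 1)*h = F² + (-1 - 7*F*h)*h = F² + h*(-1 - 7*F*h))
D(r(6), -7)*(-113) = (((1 + 6)²)² - 1*(-7) - 7*(1 + 6)²*(-7)²)*(-113) = ((7²)² + 7 - 7*7²*49)*(-113) = (49² + 7 - 7*49*49)*(-113) = (2401 + 7 - 16807)*(-113) = -14399*(-113) = 1627087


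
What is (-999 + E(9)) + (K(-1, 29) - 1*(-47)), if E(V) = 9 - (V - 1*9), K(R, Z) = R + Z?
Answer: -915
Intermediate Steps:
E(V) = 18 - V (E(V) = 9 - (V - 9) = 9 - (-9 + V) = 9 + (9 - V) = 18 - V)
(-999 + E(9)) + (K(-1, 29) - 1*(-47)) = (-999 + (18 - 1*9)) + ((-1 + 29) - 1*(-47)) = (-999 + (18 - 9)) + (28 + 47) = (-999 + 9) + 75 = -990 + 75 = -915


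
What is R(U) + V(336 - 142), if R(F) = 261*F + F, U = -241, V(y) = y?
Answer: -62948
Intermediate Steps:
R(F) = 262*F
R(U) + V(336 - 142) = 262*(-241) + (336 - 142) = -63142 + 194 = -62948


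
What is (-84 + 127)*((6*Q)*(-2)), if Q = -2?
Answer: 1032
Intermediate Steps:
(-84 + 127)*((6*Q)*(-2)) = (-84 + 127)*((6*(-2))*(-2)) = 43*(-12*(-2)) = 43*24 = 1032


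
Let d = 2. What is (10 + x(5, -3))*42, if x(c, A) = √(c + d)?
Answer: 420 + 42*√7 ≈ 531.12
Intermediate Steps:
x(c, A) = √(2 + c) (x(c, A) = √(c + 2) = √(2 + c))
(10 + x(5, -3))*42 = (10 + √(2 + 5))*42 = (10 + √7)*42 = 420 + 42*√7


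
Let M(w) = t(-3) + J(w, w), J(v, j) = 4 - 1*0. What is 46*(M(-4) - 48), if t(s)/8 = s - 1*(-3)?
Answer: -2024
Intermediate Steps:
t(s) = 24 + 8*s (t(s) = 8*(s - 1*(-3)) = 8*(s + 3) = 8*(3 + s) = 24 + 8*s)
J(v, j) = 4 (J(v, j) = 4 + 0 = 4)
M(w) = 4 (M(w) = (24 + 8*(-3)) + 4 = (24 - 24) + 4 = 0 + 4 = 4)
46*(M(-4) - 48) = 46*(4 - 48) = 46*(-44) = -2024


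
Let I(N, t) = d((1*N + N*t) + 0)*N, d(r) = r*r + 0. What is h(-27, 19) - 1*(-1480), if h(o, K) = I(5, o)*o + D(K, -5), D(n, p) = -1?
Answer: -2280021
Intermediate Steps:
d(r) = r² (d(r) = r² + 0 = r²)
I(N, t) = N*(N + N*t)² (I(N, t) = ((1*N + N*t) + 0)²*N = ((N + N*t) + 0)²*N = (N + N*t)²*N = N*(N + N*t)²)
h(o, K) = -1 + 125*o*(1 + o)² (h(o, K) = (5³*(1 + o)²)*o - 1 = (125*(1 + o)²)*o - 1 = 125*o*(1 + o)² - 1 = -1 + 125*o*(1 + o)²)
h(-27, 19) - 1*(-1480) = (-1 + 125*(-27)*(1 - 27)²) - 1*(-1480) = (-1 + 125*(-27)*(-26)²) + 1480 = (-1 + 125*(-27)*676) + 1480 = (-1 - 2281500) + 1480 = -2281501 + 1480 = -2280021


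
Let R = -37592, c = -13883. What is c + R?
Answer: -51475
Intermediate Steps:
c + R = -13883 - 37592 = -51475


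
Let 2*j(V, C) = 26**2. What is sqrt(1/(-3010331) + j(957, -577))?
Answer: 3*sqrt(340331926620143)/3010331 ≈ 18.385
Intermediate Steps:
j(V, C) = 338 (j(V, C) = (1/2)*26**2 = (1/2)*676 = 338)
sqrt(1/(-3010331) + j(957, -577)) = sqrt(1/(-3010331) + 338) = sqrt(-1/3010331 + 338) = sqrt(1017491877/3010331) = 3*sqrt(340331926620143)/3010331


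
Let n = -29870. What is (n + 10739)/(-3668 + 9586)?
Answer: -19131/5918 ≈ -3.2327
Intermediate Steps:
(n + 10739)/(-3668 + 9586) = (-29870 + 10739)/(-3668 + 9586) = -19131/5918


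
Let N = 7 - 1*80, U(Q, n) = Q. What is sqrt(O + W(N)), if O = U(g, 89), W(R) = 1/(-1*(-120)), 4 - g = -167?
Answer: sqrt(615630)/60 ≈ 13.077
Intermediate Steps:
g = 171 (g = 4 - 1*(-167) = 4 + 167 = 171)
N = -73 (N = 7 - 80 = -73)
W(R) = 1/120
O = 171
sqrt(O + W(N)) = sqrt(171 + 1/120) = sqrt(20521/120) = sqrt(615630)/60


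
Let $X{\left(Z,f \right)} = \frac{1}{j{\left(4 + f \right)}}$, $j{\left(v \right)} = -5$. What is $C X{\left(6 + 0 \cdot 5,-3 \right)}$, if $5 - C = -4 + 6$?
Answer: $- \frac{3}{5} \approx -0.6$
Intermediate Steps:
$X{\left(Z,f \right)} = - \frac{1}{5}$ ($X{\left(Z,f \right)} = \frac{1}{-5} = - \frac{1}{5}$)
$C = 3$ ($C = 5 - \left(-4 + 6\right) = 5 - 2 = 3$)
$C X{\left(6 + 0 \cdot 5,-3 \right)} = 3 \left(- \frac{1}{5}\right) = - \frac{3}{5}$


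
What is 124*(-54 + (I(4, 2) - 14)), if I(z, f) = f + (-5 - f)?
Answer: -9052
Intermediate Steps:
I(z, f) = -5
124*(-54 + (I(4, 2) - 14)) = 124*(-54 + (-5 - 14)) = 124*(-54 - 19) = 124*(-73) = -9052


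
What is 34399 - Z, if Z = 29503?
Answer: 4896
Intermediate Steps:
34399 - Z = 34399 - 1*29503 = 34399 - 29503 = 4896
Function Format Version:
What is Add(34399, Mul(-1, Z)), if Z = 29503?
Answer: 4896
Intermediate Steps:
Add(34399, Mul(-1, Z)) = Add(34399, Mul(-1, 29503)) = Add(34399, -29503) = 4896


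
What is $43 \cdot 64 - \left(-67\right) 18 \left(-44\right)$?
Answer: $-50312$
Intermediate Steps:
$43 \cdot 64 - \left(-67\right) 18 \left(-44\right) = 2752 - \left(-1206\right) \left(-44\right) = 2752 - 53064 = -50312$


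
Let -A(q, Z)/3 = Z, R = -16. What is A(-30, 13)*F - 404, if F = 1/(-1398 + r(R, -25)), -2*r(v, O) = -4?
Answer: -563945/1396 ≈ -403.97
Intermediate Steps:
A(q, Z) = -3*Z
r(v, O) = 2 (r(v, O) = -½*(-4) = 2)
F = -1/1396 (F = 1/(-1398 + 2) = 1/(-1396) = -1/1396 ≈ -0.00071633)
A(-30, 13)*F - 404 = -3*13*(-1/1396) - 404 = -39*(-1/1396) - 404 = 39/1396 - 404 = -563945/1396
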